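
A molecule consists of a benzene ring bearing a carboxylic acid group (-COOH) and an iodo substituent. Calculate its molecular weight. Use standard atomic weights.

248.02 g/mol

Atom tally by fragment:
  benzene ring core → C:6 H:6
  (− 2 ring H displaced by substituents)
  + COOH → C:1 H:1 O:2
  + I → I:1
Element totals:
  C: 7
  H: 5
  I: 1
  O: 2
Molecular formula: C7H5IO2.
  M = 7(12.011) + 5(1.008) + 126.904 + 2(15.999)
    = 84.077 + 5.040 + 126.904 + 31.998 = 248.019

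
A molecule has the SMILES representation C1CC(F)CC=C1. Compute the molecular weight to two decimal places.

Atom tally by fragment:
  cyclohexene ring core → C:6 H:10
  (− 1 ring H displaced by substituents)
  + F → F:1
Element totals:
  C: 6
  H: 9
  F: 1
Molecular formula: C6H9F.
  M = 6(12.011) + 9(1.008) + 18.998
    = 72.066 + 9.072 + 18.998 = 100.136

100.14 g/mol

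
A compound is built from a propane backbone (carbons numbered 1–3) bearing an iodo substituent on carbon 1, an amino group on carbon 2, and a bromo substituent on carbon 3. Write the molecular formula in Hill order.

Atom tally by fragment:
  ICH2 → C:1 H:2 I:1
  CH(NH2) → C:1 H:3 N:1
  CH2Br → C:1 H:2 Br:1
Element totals:
  C: 3
  H: 7
  Br: 1
  I: 1
  N: 1

C3H7BrIN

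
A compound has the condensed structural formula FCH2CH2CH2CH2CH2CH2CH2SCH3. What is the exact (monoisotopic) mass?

Atom tally by fragment:
  FCH2 → C:1 H:2 F:1
  CH2 → C:1 H:2
  CH2 → C:1 H:2
  CH2 → C:1 H:2
  CH2 → C:1 H:2
  CH2 → C:1 H:2
  CH2SCH3 → C:2 H:5 S:1
Element totals:
  C: 8
  H: 17
  F: 1
  S: 1
Molecular formula: C8H17FS.
  M = 8(12.0) + 17(1.007825) + 18.998403 + 31.972071
    = 96.000000 + 17.133025 + 18.998403 + 31.972071 = 164.103499

164.1035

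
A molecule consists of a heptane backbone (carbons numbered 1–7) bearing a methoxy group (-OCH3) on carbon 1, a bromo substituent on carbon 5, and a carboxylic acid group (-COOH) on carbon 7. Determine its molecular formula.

C9H17BrO3

Atom tally by fragment:
  CH3OCH2 → C:2 H:5 O:1
  CH2 → C:1 H:2
  CH2 → C:1 H:2
  CH2 → C:1 H:2
  CH(Br) → C:1 H:1 Br:1
  CH2 → C:1 H:2
  CH2COOH → C:2 H:3 O:2
Element totals:
  C: 9
  H: 17
  Br: 1
  O: 3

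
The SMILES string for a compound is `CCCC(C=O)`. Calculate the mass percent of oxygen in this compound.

18.57%

Atom tally by fragment:
  CH3 → C:1 H:3
  CH2 → C:1 H:2
  CH2 → C:1 H:2
  CH2CHO → C:2 H:3 O:1
Element totals:
  C: 5
  H: 10
  O: 1
Molecular formula: C5H10O.
Molar mass = 86.134 g/mol.
Mass from O: 1 × 15.999 = 15.999 g/mol.
%O = 15.999 / 86.134 × 100 = 18.57%.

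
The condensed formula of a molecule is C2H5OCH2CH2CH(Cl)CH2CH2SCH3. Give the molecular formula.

Atom tally by fragment:
  C2H5OCH2 → C:3 H:7 O:1
  CH2 → C:1 H:2
  CH(Cl) → C:1 H:1 Cl:1
  CH2 → C:1 H:2
  CH2SCH3 → C:2 H:5 S:1
Element totals:
  C: 8
  H: 17
  Cl: 1
  O: 1
  S: 1

C8H17ClOS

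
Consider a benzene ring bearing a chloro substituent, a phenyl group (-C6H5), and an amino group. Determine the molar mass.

203.67 g/mol

Atom tally by fragment:
  benzene ring core → C:6 H:6
  (− 3 ring H displaced by substituents)
  + Cl → Cl:1
  + C6H5 → C:6 H:5
  + NH2 → N:1 H:2
Element totals:
  C: 12
  H: 10
  Cl: 1
  N: 1
Molecular formula: C12H10ClN.
  M = 12(12.011) + 10(1.008) + 35.45 + 14.007
    = 144.132 + 10.080 + 35.450 + 14.007 = 203.669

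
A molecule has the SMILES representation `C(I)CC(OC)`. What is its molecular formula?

C4H9IO

Atom tally by fragment:
  ICH2 → C:1 H:2 I:1
  CH2 → C:1 H:2
  CH2OCH3 → C:2 H:5 O:1
Element totals:
  C: 4
  H: 9
  I: 1
  O: 1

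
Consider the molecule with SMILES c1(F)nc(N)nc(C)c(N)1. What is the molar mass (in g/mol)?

Atom tally by fragment:
  pyrimidine ring core → C:4 H:4 N:2
  (− 4 ring H displaced by substituents)
  + F → F:1
  + NH2 → N:1 H:2
  + CH3 → C:1 H:3
  + NH2 → N:1 H:2
Element totals:
  C: 5
  H: 7
  F: 1
  N: 4
Molecular formula: C5H7FN4.
  M = 5(12.011) + 7(1.008) + 18.998 + 4(14.007)
    = 60.055 + 7.056 + 18.998 + 56.028 = 142.137

142.14 g/mol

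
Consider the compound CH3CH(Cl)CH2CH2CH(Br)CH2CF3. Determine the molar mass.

Element totals:
  C: 7
  H: 11
  Br: 1
  Cl: 1
  F: 3
Molecular formula: C7H11BrClF3.
  M = 7(12.011) + 11(1.008) + 79.904 + 35.45 + 3(18.998)
    = 84.077 + 11.088 + 79.904 + 35.450 + 56.994 = 267.513

267.51 g/mol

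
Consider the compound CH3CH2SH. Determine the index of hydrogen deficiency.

Atom tally by fragment:
  CH3 → C:1 H:3
  CH2SH → C:1 H:3 S:1
Element totals:
  C: 2
  H: 6
  S: 1
Molecular formula: C2H6S.
DoU = (2C + 2 + N − H − X) / 2 = (2·2 + 2 + 0 − 6 − 0) / 2 = 0.

0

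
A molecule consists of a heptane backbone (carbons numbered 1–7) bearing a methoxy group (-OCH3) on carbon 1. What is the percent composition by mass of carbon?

73.78%

Atom tally by fragment:
  CH3OCH2 → C:2 H:5 O:1
  CH2 → C:1 H:2
  CH2 → C:1 H:2
  CH2 → C:1 H:2
  CH2 → C:1 H:2
  CH2 → C:1 H:2
  CH3 → C:1 H:3
Element totals:
  C: 8
  H: 18
  O: 1
Molecular formula: C8H18O.
Molar mass = 130.231 g/mol.
Mass from C: 8 × 12.011 = 96.088 g/mol.
%C = 96.088 / 130.231 × 100 = 73.78%.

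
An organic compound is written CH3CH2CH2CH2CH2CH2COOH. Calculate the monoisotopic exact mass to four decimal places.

130.0994

Element totals:
  C: 7
  H: 14
  O: 2
Molecular formula: C7H14O2.
  M = 7(12.0) + 14(1.007825) + 2(15.994915)
    = 84.000000 + 14.109550 + 31.989830 = 130.099380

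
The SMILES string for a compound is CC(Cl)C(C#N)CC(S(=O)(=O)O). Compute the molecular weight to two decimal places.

211.66 g/mol

Atom tally by fragment:
  CH3 → C:1 H:3
  CH(Cl) → C:1 H:1 Cl:1
  CH(CN) → C:2 H:1 N:1
  CH2 → C:1 H:2
  CH2SO3H → C:1 H:3 S:1 O:3
Element totals:
  C: 6
  H: 10
  Cl: 1
  N: 1
  O: 3
  S: 1
Molecular formula: C6H10ClNO3S.
  M = 6(12.011) + 10(1.008) + 35.45 + 14.007 + 3(15.999) + 32.06
    = 72.066 + 10.080 + 35.450 + 14.007 + 47.997 + 32.060 = 211.660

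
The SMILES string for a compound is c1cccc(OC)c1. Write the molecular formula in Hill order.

Atom tally by fragment:
  benzene ring core → C:6 H:6
  (− 1 ring H displaced by substituents)
  + OCH3 → C:1 H:3 O:1
Element totals:
  C: 7
  H: 8
  O: 1

C7H8O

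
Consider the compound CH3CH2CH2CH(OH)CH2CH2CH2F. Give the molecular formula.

C7H15FO

Atom tally by fragment:
  CH3 → C:1 H:3
  CH2 → C:1 H:2
  CH2 → C:1 H:2
  CH(OH) → C:1 H:2 O:1
  CH2 → C:1 H:2
  CH2 → C:1 H:2
  CH2F → C:1 H:2 F:1
Element totals:
  C: 7
  H: 15
  F: 1
  O: 1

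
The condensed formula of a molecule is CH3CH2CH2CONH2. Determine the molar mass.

Atom tally by fragment:
  CH3 → C:1 H:3
  CH2 → C:1 H:2
  CH2CONH2 → C:2 H:4 O:1 N:1
Element totals:
  C: 4
  H: 9
  N: 1
  O: 1
Molecular formula: C4H9NO.
  M = 4(12.011) + 9(1.008) + 14.007 + 15.999
    = 48.044 + 9.072 + 14.007 + 15.999 = 87.122

87.12 g/mol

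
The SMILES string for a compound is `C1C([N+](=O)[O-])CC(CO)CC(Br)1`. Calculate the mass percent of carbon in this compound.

35.31%

Atom tally by fragment:
  cyclohexane ring core → C:6 H:12
  (− 3 ring H displaced by substituents)
  + NO2 → N:1 O:2
  + CH2OH → C:1 H:3 O:1
  + Br → Br:1
Element totals:
  C: 7
  H: 12
  Br: 1
  N: 1
  O: 3
Molecular formula: C7H12BrNO3.
Molar mass = 238.081 g/mol.
Mass from C: 7 × 12.011 = 84.077 g/mol.
%C = 84.077 / 238.081 × 100 = 35.31%.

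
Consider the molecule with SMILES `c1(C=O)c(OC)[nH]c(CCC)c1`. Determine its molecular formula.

Atom tally by fragment:
  pyrrole ring core → C:4 H:5 N:1
  (− 3 ring H displaced by substituents)
  + CHO → C:1 H:1 O:1
  + OCH3 → C:1 H:3 O:1
  + CH2CH2CH3 → C:3 H:7
Element totals:
  C: 9
  H: 13
  N: 1
  O: 2

C9H13NO2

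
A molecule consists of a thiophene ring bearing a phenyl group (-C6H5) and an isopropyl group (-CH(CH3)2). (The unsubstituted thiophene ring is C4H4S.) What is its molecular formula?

Atom tally by fragment:
  thiophene ring core → C:4 H:4 S:1
  (− 2 ring H displaced by substituents)
  + C6H5 → C:6 H:5
  + CH(CH3)2 → C:3 H:7
Element totals:
  C: 13
  H: 14
  S: 1

C13H14S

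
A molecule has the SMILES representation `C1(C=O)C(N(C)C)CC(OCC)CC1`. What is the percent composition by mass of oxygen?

16.06%

Atom tally by fragment:
  cyclohexane ring core → C:6 H:12
  (− 3 ring H displaced by substituents)
  + CHO → C:1 H:1 O:1
  + N(CH3)2 → N:1 C:2 H:6
  + OC2H5 → C:2 H:5 O:1
Element totals:
  C: 11
  H: 21
  N: 1
  O: 2
Molecular formula: C11H21NO2.
Molar mass = 199.294 g/mol.
Mass from O: 2 × 15.999 = 31.998 g/mol.
%O = 31.998 / 199.294 × 100 = 16.06%.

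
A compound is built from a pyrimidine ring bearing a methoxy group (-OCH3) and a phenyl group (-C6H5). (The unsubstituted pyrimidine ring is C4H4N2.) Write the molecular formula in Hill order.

C11H10N2O

Atom tally by fragment:
  pyrimidine ring core → C:4 H:4 N:2
  (− 2 ring H displaced by substituents)
  + OCH3 → C:1 H:3 O:1
  + C6H5 → C:6 H:5
Element totals:
  C: 11
  H: 10
  N: 2
  O: 1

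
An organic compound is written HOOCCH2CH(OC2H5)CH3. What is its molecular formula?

Element totals:
  C: 6
  H: 12
  O: 3

C6H12O3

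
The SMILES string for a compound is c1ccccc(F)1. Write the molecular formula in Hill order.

C6H5F

Atom tally by fragment:
  benzene ring core → C:6 H:6
  (− 1 ring H displaced by substituents)
  + F → F:1
Element totals:
  C: 6
  H: 5
  F: 1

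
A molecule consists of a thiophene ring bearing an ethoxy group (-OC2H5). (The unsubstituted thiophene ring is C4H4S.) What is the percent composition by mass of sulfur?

Atom tally by fragment:
  thiophene ring core → C:4 H:4 S:1
  (− 1 ring H displaced by substituents)
  + OC2H5 → C:2 H:5 O:1
Element totals:
  C: 6
  H: 8
  O: 1
  S: 1
Molecular formula: C6H8OS.
Molar mass = 128.189 g/mol.
Mass from S: 1 × 32.06 = 32.060 g/mol.
%S = 32.060 / 128.189 × 100 = 25.01%.

25.01%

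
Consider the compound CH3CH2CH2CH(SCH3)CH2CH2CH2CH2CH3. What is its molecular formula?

C10H22S

Element totals:
  C: 10
  H: 22
  S: 1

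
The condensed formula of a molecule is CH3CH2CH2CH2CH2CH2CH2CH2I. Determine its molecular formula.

C8H17I

Element totals:
  C: 8
  H: 17
  I: 1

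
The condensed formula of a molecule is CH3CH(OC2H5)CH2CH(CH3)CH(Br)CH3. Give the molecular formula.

Atom tally by fragment:
  CH3 → C:1 H:3
  CH(OC2H5) → C:3 H:6 O:1
  CH2 → C:1 H:2
  CH(CH3) → C:2 H:4
  CH(Br) → C:1 H:1 Br:1
  CH3 → C:1 H:3
Element totals:
  C: 9
  H: 19
  Br: 1
  O: 1

C9H19BrO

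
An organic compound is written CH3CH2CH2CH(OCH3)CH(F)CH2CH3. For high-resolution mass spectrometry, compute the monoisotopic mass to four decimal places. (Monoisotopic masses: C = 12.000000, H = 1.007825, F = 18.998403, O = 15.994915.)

148.1263

Atom tally by fragment:
  CH3 → C:1 H:3
  CH2 → C:1 H:2
  CH2 → C:1 H:2
  CH(OCH3) → C:2 H:4 O:1
  CH(F) → C:1 H:1 F:1
  CH2 → C:1 H:2
  CH3 → C:1 H:3
Element totals:
  C: 8
  H: 17
  F: 1
  O: 1
Molecular formula: C8H17FO.
  M = 8(12.0) + 17(1.007825) + 18.998403 + 15.994915
    = 96.000000 + 17.133025 + 18.998403 + 15.994915 = 148.126343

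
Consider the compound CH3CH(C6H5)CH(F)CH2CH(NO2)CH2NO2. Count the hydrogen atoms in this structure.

Atom tally by fragment:
  CH3 → C:1 H:3
  CH(C6H5) → C:7 H:6
  CH(F) → C:1 H:1 F:1
  CH2 → C:1 H:2
  CH(NO2) → C:1 H:1 N:1 O:2
  CH2NO2 → C:1 H:2 N:1 O:2
Element totals:
  C: 12
  H: 15
  F: 1
  N: 2
  O: 4

15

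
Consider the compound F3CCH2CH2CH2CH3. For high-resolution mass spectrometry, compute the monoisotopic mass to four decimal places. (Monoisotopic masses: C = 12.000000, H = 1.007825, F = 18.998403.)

126.0656

Atom tally by fragment:
  F3CCH2 → C:2 H:2 F:3
  CH2 → C:1 H:2
  CH2 → C:1 H:2
  CH3 → C:1 H:3
Element totals:
  C: 5
  H: 9
  F: 3
Molecular formula: C5H9F3.
  M = 5(12.0) + 9(1.007825) + 3(18.998403)
    = 60.000000 + 9.070425 + 56.995209 = 126.065634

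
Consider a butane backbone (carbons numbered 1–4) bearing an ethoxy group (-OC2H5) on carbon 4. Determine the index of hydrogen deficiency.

Atom tally by fragment:
  CH3 → C:1 H:3
  CH2 → C:1 H:2
  CH2 → C:1 H:2
  CH2OC2H5 → C:3 H:7 O:1
Element totals:
  C: 6
  H: 14
  O: 1
Molecular formula: C6H14O.
DoU = (2C + 2 + N − H − X) / 2 = (2·6 + 2 + 0 − 14 − 0) / 2 = 0.

0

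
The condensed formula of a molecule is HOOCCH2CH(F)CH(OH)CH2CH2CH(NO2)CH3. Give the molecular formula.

Element totals:
  C: 8
  H: 14
  F: 1
  N: 1
  O: 5

C8H14FNO5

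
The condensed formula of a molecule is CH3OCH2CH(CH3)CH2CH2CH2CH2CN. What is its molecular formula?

C9H17NO

Element totals:
  C: 9
  H: 17
  N: 1
  O: 1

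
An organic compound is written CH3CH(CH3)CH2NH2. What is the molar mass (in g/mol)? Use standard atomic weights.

Atom tally by fragment:
  CH3 → C:1 H:3
  CH(CH3) → C:2 H:4
  CH2NH2 → C:1 H:4 N:1
Element totals:
  C: 4
  H: 11
  N: 1
Molecular formula: C4H11N.
  M = 4(12.011) + 11(1.008) + 14.007
    = 48.044 + 11.088 + 14.007 = 73.139

73.14 g/mol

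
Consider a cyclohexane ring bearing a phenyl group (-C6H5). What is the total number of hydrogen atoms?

Atom tally by fragment:
  cyclohexane ring core → C:6 H:12
  (− 1 ring H displaced by substituents)
  + C6H5 → C:6 H:5
Element totals:
  C: 12
  H: 16

16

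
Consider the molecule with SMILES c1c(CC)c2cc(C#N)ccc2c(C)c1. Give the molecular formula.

Atom tally by fragment:
  naphthalene ring system core → C:10 H:8
  (− 3 ring H displaced by substituents)
  + C2H5 → C:2 H:5
  + CN → C:1 N:1
  + CH3 → C:1 H:3
Element totals:
  C: 14
  H: 13
  N: 1

C14H13N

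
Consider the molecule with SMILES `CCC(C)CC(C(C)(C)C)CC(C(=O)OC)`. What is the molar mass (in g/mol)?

Atom tally by fragment:
  CH3 → C:1 H:3
  CH2 → C:1 H:2
  CH(CH3) → C:2 H:4
  CH2 → C:1 H:2
  CH(C(CH3)3) → C:5 H:10
  CH2 → C:1 H:2
  CH2COOCH3 → C:3 H:5 O:2
Element totals:
  C: 14
  H: 28
  O: 2
Molecular formula: C14H28O2.
  M = 14(12.011) + 28(1.008) + 2(15.999)
    = 168.154 + 28.224 + 31.998 = 228.376

228.38 g/mol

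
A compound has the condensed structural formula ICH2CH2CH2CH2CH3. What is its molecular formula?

Element totals:
  C: 5
  H: 11
  I: 1

C5H11I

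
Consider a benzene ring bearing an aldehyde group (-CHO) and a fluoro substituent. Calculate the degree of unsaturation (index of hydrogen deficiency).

5

Atom tally by fragment:
  benzene ring core → C:6 H:6
  (− 2 ring H displaced by substituents)
  + CHO → C:1 H:1 O:1
  + F → F:1
Element totals:
  C: 7
  H: 5
  F: 1
  O: 1
Molecular formula: C7H5FO.
DoU = (2C + 2 + N − H − X) / 2 = (2·7 + 2 + 0 − 5 − 1) / 2 = 5.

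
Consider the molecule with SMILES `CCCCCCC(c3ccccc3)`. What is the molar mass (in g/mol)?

Atom tally by fragment:
  CH3 → C:1 H:3
  CH2 → C:1 H:2
  CH2 → C:1 H:2
  CH2 → C:1 H:2
  CH2 → C:1 H:2
  CH2 → C:1 H:2
  CH2C6H5 → C:7 H:7
Element totals:
  C: 13
  H: 20
Molecular formula: C13H20.
  M = 13(12.011) + 20(1.008)
    = 156.143 + 20.160 = 176.303

176.30 g/mol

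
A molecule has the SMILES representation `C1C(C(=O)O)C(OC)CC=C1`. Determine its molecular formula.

Atom tally by fragment:
  cyclohexene ring core → C:6 H:10
  (− 2 ring H displaced by substituents)
  + COOH → C:1 H:1 O:2
  + OCH3 → C:1 H:3 O:1
Element totals:
  C: 8
  H: 12
  O: 3

C8H12O3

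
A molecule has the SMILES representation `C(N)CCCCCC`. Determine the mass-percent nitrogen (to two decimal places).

12.16%

Atom tally by fragment:
  H2NCH2 → C:1 H:4 N:1
  CH2 → C:1 H:2
  CH2 → C:1 H:2
  CH2 → C:1 H:2
  CH2 → C:1 H:2
  CH2 → C:1 H:2
  CH3 → C:1 H:3
Element totals:
  C: 7
  H: 17
  N: 1
Molecular formula: C7H17N.
Molar mass = 115.220 g/mol.
Mass from N: 1 × 14.007 = 14.007 g/mol.
%N = 14.007 / 115.220 × 100 = 12.16%.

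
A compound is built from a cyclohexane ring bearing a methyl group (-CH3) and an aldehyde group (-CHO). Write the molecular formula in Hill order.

Atom tally by fragment:
  cyclohexane ring core → C:6 H:12
  (− 2 ring H displaced by substituents)
  + CH3 → C:1 H:3
  + CHO → C:1 H:1 O:1
Element totals:
  C: 8
  H: 14
  O: 1

C8H14O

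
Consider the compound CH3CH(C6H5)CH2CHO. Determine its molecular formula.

C10H12O

Element totals:
  C: 10
  H: 12
  O: 1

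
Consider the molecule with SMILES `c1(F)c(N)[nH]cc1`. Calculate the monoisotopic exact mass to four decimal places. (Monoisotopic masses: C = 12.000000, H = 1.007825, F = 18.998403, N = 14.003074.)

100.0437

Atom tally by fragment:
  pyrrole ring core → C:4 H:5 N:1
  (− 2 ring H displaced by substituents)
  + F → F:1
  + NH2 → N:1 H:2
Element totals:
  C: 4
  H: 5
  F: 1
  N: 2
Molecular formula: C4H5FN2.
  M = 4(12.0) + 5(1.007825) + 18.998403 + 2(14.003074)
    = 48.000000 + 5.039125 + 18.998403 + 28.006148 = 100.043676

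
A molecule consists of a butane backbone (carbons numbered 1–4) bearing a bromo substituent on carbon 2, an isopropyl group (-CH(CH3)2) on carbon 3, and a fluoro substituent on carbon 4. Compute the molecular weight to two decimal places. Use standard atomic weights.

Atom tally by fragment:
  CH3 → C:1 H:3
  CH(Br) → C:1 H:1 Br:1
  CH(CH(CH3)2) → C:4 H:8
  CH2F → C:1 H:2 F:1
Element totals:
  C: 7
  H: 14
  Br: 1
  F: 1
Molecular formula: C7H14BrF.
  M = 7(12.011) + 14(1.008) + 79.904 + 18.998
    = 84.077 + 14.112 + 79.904 + 18.998 = 197.091

197.09 g/mol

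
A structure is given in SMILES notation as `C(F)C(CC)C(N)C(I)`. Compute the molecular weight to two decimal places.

245.08 g/mol

Atom tally by fragment:
  FCH2 → C:1 H:2 F:1
  CH(C2H5) → C:3 H:6
  CH(NH2) → C:1 H:3 N:1
  CH2I → C:1 H:2 I:1
Element totals:
  C: 6
  H: 13
  F: 1
  I: 1
  N: 1
Molecular formula: C6H13FIN.
  M = 6(12.011) + 13(1.008) + 18.998 + 126.904 + 14.007
    = 72.066 + 13.104 + 18.998 + 126.904 + 14.007 = 245.079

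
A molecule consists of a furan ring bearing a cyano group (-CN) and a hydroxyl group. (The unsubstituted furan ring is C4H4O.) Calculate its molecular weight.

Atom tally by fragment:
  furan ring core → C:4 H:4 O:1
  (− 2 ring H displaced by substituents)
  + CN → C:1 N:1
  + OH → O:1 H:1
Element totals:
  C: 5
  H: 3
  N: 1
  O: 2
Molecular formula: C5H3NO2.
  M = 5(12.011) + 3(1.008) + 14.007 + 2(15.999)
    = 60.055 + 3.024 + 14.007 + 31.998 = 109.084

109.08 g/mol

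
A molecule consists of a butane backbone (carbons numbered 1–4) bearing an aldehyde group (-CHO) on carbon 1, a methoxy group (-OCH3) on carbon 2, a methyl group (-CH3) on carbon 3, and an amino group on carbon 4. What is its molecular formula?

C7H15NO2

Atom tally by fragment:
  OHCCH2 → C:2 H:3 O:1
  CH(OCH3) → C:2 H:4 O:1
  CH(CH3) → C:2 H:4
  CH2NH2 → C:1 H:4 N:1
Element totals:
  C: 7
  H: 15
  N: 1
  O: 2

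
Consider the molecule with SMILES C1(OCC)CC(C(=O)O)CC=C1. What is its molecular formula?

C9H14O3

Atom tally by fragment:
  cyclohexene ring core → C:6 H:10
  (− 2 ring H displaced by substituents)
  + OC2H5 → C:2 H:5 O:1
  + COOH → C:1 H:1 O:2
Element totals:
  C: 9
  H: 14
  O: 3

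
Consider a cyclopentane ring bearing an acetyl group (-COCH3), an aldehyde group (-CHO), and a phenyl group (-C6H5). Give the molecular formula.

C14H16O2

Atom tally by fragment:
  cyclopentane ring core → C:5 H:10
  (− 3 ring H displaced by substituents)
  + COCH3 → C:2 H:3 O:1
  + CHO → C:1 H:1 O:1
  + C6H5 → C:6 H:5
Element totals:
  C: 14
  H: 16
  O: 2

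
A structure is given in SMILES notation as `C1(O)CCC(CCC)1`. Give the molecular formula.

Atom tally by fragment:
  cyclobutane ring core → C:4 H:8
  (− 2 ring H displaced by substituents)
  + OH → O:1 H:1
  + CH2CH2CH3 → C:3 H:7
Element totals:
  C: 7
  H: 14
  O: 1

C7H14O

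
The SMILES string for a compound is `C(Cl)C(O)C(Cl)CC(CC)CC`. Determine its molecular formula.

Atom tally by fragment:
  ClCH2 → C:1 H:2 Cl:1
  CH(OH) → C:1 H:2 O:1
  CH(Cl) → C:1 H:1 Cl:1
  CH2 → C:1 H:2
  CH(C2H5) → C:3 H:6
  CH2 → C:1 H:2
  CH3 → C:1 H:3
Element totals:
  C: 9
  H: 18
  Cl: 2
  O: 1

C9H18Cl2O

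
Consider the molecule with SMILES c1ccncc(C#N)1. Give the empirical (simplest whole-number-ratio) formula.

Atom tally by fragment:
  pyridine ring core → C:5 H:5 N:1
  (− 1 ring H displaced by substituents)
  + CN → C:1 N:1
Element totals:
  C: 6
  H: 4
  N: 2
Molecular formula: C6H4N2.
gcd of subscripts = 2; dividing each by 2:
  C: 6/2 = 3
  H: 4/2 = 2
  N: 2/2 = 1

C3H2N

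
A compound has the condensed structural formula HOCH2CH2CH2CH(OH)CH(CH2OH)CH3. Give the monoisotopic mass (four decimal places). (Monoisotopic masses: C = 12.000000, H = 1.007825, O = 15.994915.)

148.1099

Element totals:
  C: 7
  H: 16
  O: 3
Molecular formula: C7H16O3.
  M = 7(12.0) + 16(1.007825) + 3(15.994915)
    = 84.000000 + 16.125200 + 47.984745 = 148.109945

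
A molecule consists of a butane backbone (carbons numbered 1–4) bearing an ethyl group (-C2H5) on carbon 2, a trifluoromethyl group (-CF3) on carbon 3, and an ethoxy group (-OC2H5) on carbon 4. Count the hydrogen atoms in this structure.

Atom tally by fragment:
  CH3 → C:1 H:3
  CH(C2H5) → C:3 H:6
  CH(CF3) → C:2 H:1 F:3
  CH2OC2H5 → C:3 H:7 O:1
Element totals:
  C: 9
  H: 17
  F: 3
  O: 1

17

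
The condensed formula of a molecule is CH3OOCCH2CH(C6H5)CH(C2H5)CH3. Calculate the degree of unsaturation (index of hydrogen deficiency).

5

Atom tally by fragment:
  CH3OOCCH2 → C:3 H:5 O:2
  CH(C6H5) → C:7 H:6
  CH(C2H5) → C:3 H:6
  CH3 → C:1 H:3
Element totals:
  C: 14
  H: 20
  O: 2
Molecular formula: C14H20O2.
DoU = (2C + 2 + N − H − X) / 2 = (2·14 + 2 + 0 − 20 − 0) / 2 = 5.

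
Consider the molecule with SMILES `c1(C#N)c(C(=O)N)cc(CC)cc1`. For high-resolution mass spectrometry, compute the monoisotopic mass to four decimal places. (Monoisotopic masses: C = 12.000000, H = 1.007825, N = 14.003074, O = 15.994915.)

174.0793

Atom tally by fragment:
  benzene ring core → C:6 H:6
  (− 3 ring H displaced by substituents)
  + CN → C:1 N:1
  + CONH2 → C:1 H:2 O:1 N:1
  + C2H5 → C:2 H:5
Element totals:
  C: 10
  H: 10
  N: 2
  O: 1
Molecular formula: C10H10N2O.
  M = 10(12.0) + 10(1.007825) + 2(14.003074) + 15.994915
    = 120.000000 + 10.078250 + 28.006148 + 15.994915 = 174.079313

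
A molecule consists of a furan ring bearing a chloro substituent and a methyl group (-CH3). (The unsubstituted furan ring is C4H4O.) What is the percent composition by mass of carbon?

Atom tally by fragment:
  furan ring core → C:4 H:4 O:1
  (− 2 ring H displaced by substituents)
  + Cl → Cl:1
  + CH3 → C:1 H:3
Element totals:
  C: 5
  H: 5
  Cl: 1
  O: 1
Molecular formula: C5H5ClO.
Molar mass = 116.544 g/mol.
Mass from C: 5 × 12.011 = 60.055 g/mol.
%C = 60.055 / 116.544 × 100 = 51.53%.

51.53%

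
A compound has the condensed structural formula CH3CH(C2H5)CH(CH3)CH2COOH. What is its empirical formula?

Element totals:
  C: 8
  H: 16
  O: 2
Molecular formula: C8H16O2.
gcd of subscripts = 2; dividing each by 2:
  C: 8/2 = 4
  H: 16/2 = 8
  O: 2/2 = 1

C4H8O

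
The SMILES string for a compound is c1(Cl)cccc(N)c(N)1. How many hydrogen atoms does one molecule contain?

7

Atom tally by fragment:
  benzene ring core → C:6 H:6
  (− 3 ring H displaced by substituents)
  + Cl → Cl:1
  + NH2 → N:1 H:2
  + NH2 → N:1 H:2
Element totals:
  C: 6
  H: 7
  Cl: 1
  N: 2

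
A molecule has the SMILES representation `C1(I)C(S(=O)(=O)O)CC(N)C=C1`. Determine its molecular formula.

C6H10INO3S

Atom tally by fragment:
  cyclohexene ring core → C:6 H:10
  (− 3 ring H displaced by substituents)
  + I → I:1
  + SO3H → S:1 O:3 H:1
  + NH2 → N:1 H:2
Element totals:
  C: 6
  H: 10
  I: 1
  N: 1
  O: 3
  S: 1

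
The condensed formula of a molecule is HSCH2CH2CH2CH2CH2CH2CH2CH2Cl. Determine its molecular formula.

C8H17ClS

Element totals:
  C: 8
  H: 17
  Cl: 1
  S: 1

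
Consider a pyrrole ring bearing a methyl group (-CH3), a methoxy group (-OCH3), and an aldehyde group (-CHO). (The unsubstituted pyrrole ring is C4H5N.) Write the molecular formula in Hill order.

C7H9NO2

Atom tally by fragment:
  pyrrole ring core → C:4 H:5 N:1
  (− 3 ring H displaced by substituents)
  + CH3 → C:1 H:3
  + OCH3 → C:1 H:3 O:1
  + CHO → C:1 H:1 O:1
Element totals:
  C: 7
  H: 9
  N: 1
  O: 2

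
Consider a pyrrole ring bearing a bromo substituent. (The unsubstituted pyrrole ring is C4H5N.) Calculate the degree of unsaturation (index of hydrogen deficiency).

Atom tally by fragment:
  pyrrole ring core → C:4 H:5 N:1
  (− 1 ring H displaced by substituents)
  + Br → Br:1
Element totals:
  C: 4
  H: 4
  Br: 1
  N: 1
Molecular formula: C4H4BrN.
DoU = (2C + 2 + N − H − X) / 2 = (2·4 + 2 + 1 − 4 − 1) / 2 = 3.

3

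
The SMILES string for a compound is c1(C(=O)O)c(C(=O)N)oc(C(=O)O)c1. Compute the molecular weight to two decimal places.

Atom tally by fragment:
  furan ring core → C:4 H:4 O:1
  (− 3 ring H displaced by substituents)
  + COOH → C:1 H:1 O:2
  + CONH2 → C:1 H:2 O:1 N:1
  + COOH → C:1 H:1 O:2
Element totals:
  C: 7
  H: 5
  N: 1
  O: 6
Molecular formula: C7H5NO6.
  M = 7(12.011) + 5(1.008) + 14.007 + 6(15.999)
    = 84.077 + 5.040 + 14.007 + 95.994 = 199.118

199.12 g/mol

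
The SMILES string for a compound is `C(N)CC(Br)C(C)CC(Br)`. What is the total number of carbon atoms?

7

Atom tally by fragment:
  H2NCH2 → C:1 H:4 N:1
  CH2 → C:1 H:2
  CH(Br) → C:1 H:1 Br:1
  CH(CH3) → C:2 H:4
  CH2 → C:1 H:2
  CH2Br → C:1 H:2 Br:1
Element totals:
  C: 7
  H: 15
  Br: 2
  N: 1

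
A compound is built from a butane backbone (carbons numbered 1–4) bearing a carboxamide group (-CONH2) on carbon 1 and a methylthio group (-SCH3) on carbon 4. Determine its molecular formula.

C6H13NOS

Atom tally by fragment:
  H2NOCCH2 → C:2 H:4 O:1 N:1
  CH2 → C:1 H:2
  CH2 → C:1 H:2
  CH2SCH3 → C:2 H:5 S:1
Element totals:
  C: 6
  H: 13
  N: 1
  O: 1
  S: 1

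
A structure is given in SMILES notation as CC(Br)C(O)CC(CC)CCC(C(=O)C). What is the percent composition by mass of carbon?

Atom tally by fragment:
  CH3 → C:1 H:3
  CH(Br) → C:1 H:1 Br:1
  CH(OH) → C:1 H:2 O:1
  CH2 → C:1 H:2
  CH(C2H5) → C:3 H:6
  CH2 → C:1 H:2
  CH2 → C:1 H:2
  CH2COCH3 → C:3 H:5 O:1
Element totals:
  C: 12
  H: 23
  Br: 1
  O: 2
Molecular formula: C12H23BrO2.
Molar mass = 279.218 g/mol.
Mass from C: 12 × 12.011 = 144.132 g/mol.
%C = 144.132 / 279.218 × 100 = 51.62%.

51.62%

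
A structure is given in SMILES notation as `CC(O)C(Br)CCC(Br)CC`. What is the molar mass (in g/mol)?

Atom tally by fragment:
  CH3 → C:1 H:3
  CH(OH) → C:1 H:2 O:1
  CH(Br) → C:1 H:1 Br:1
  CH2 → C:1 H:2
  CH2 → C:1 H:2
  CH(Br) → C:1 H:1 Br:1
  CH2 → C:1 H:2
  CH3 → C:1 H:3
Element totals:
  C: 8
  H: 16
  Br: 2
  O: 1
Molecular formula: C8H16Br2O.
  M = 8(12.011) + 16(1.008) + 2(79.904) + 15.999
    = 96.088 + 16.128 + 159.808 + 15.999 = 288.023

288.02 g/mol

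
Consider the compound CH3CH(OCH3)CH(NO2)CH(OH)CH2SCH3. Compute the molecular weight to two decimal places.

209.26 g/mol

Element totals:
  C: 7
  H: 15
  N: 1
  O: 4
  S: 1
Molecular formula: C7H15NO4S.
  M = 7(12.011) + 15(1.008) + 14.007 + 4(15.999) + 32.06
    = 84.077 + 15.120 + 14.007 + 63.996 + 32.060 = 209.260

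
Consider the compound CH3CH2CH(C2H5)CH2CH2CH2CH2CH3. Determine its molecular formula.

Element totals:
  C: 10
  H: 22

C10H22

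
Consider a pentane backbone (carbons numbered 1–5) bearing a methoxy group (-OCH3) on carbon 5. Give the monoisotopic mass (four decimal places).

102.1045

Atom tally by fragment:
  CH3 → C:1 H:3
  CH2 → C:1 H:2
  CH2 → C:1 H:2
  CH2 → C:1 H:2
  CH2OCH3 → C:2 H:5 O:1
Element totals:
  C: 6
  H: 14
  O: 1
Molecular formula: C6H14O.
  M = 6(12.0) + 14(1.007825) + 15.994915
    = 72.000000 + 14.109550 + 15.994915 = 102.104465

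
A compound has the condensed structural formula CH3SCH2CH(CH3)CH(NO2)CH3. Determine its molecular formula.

C6H13NO2S

Atom tally by fragment:
  CH3SCH2 → C:2 H:5 S:1
  CH(CH3) → C:2 H:4
  CH(NO2) → C:1 H:1 N:1 O:2
  CH3 → C:1 H:3
Element totals:
  C: 6
  H: 13
  N: 1
  O: 2
  S: 1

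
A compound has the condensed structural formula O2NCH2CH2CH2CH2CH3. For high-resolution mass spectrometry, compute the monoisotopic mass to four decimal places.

Atom tally by fragment:
  O2NCH2 → C:1 H:2 N:1 O:2
  CH2 → C:1 H:2
  CH2 → C:1 H:2
  CH2 → C:1 H:2
  CH3 → C:1 H:3
Element totals:
  C: 5
  H: 11
  N: 1
  O: 2
Molecular formula: C5H11NO2.
  M = 5(12.0) + 11(1.007825) + 14.003074 + 2(15.994915)
    = 60.000000 + 11.086075 + 14.003074 + 31.989830 = 117.078979

117.0790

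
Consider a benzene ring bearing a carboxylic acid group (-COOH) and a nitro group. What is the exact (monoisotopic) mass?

167.0219

Atom tally by fragment:
  benzene ring core → C:6 H:6
  (− 2 ring H displaced by substituents)
  + COOH → C:1 H:1 O:2
  + NO2 → N:1 O:2
Element totals:
  C: 7
  H: 5
  N: 1
  O: 4
Molecular formula: C7H5NO4.
  M = 7(12.0) + 5(1.007825) + 14.003074 + 4(15.994915)
    = 84.000000 + 5.039125 + 14.003074 + 63.979660 = 167.021859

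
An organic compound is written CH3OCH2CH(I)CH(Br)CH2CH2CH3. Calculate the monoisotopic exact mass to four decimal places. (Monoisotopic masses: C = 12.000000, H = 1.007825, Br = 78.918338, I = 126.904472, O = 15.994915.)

Atom tally by fragment:
  CH3OCH2 → C:2 H:5 O:1
  CH(I) → C:1 H:1 I:1
  CH(Br) → C:1 H:1 Br:1
  CH2 → C:1 H:2
  CH2 → C:1 H:2
  CH3 → C:1 H:3
Element totals:
  C: 7
  H: 14
  Br: 1
  I: 1
  O: 1
Molecular formula: C7H14BrIO.
  M = 7(12.0) + 14(1.007825) + 78.918338 + 126.904472 + 15.994915
    = 84.000000 + 14.109550 + 78.918338 + 126.904472 + 15.994915 = 319.927275

319.9273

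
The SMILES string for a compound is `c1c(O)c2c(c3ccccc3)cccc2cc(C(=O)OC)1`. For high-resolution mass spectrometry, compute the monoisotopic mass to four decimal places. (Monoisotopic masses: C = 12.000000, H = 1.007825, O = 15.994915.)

Atom tally by fragment:
  naphthalene ring system core → C:10 H:8
  (− 3 ring H displaced by substituents)
  + OH → O:1 H:1
  + C6H5 → C:6 H:5
  + COOCH3 → C:2 H:3 O:2
Element totals:
  C: 18
  H: 14
  O: 3
Molecular formula: C18H14O3.
  M = 18(12.0) + 14(1.007825) + 3(15.994915)
    = 216.000000 + 14.109550 + 47.984745 = 278.094295

278.0943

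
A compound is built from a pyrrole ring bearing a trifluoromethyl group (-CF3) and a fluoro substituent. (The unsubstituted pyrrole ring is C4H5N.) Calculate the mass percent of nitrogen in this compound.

9.15%

Atom tally by fragment:
  pyrrole ring core → C:4 H:5 N:1
  (− 2 ring H displaced by substituents)
  + CF3 → C:1 F:3
  + F → F:1
Element totals:
  C: 5
  H: 3
  F: 4
  N: 1
Molecular formula: C5H3F4N.
Molar mass = 153.078 g/mol.
Mass from N: 1 × 14.007 = 14.007 g/mol.
%N = 14.007 / 153.078 × 100 = 9.15%.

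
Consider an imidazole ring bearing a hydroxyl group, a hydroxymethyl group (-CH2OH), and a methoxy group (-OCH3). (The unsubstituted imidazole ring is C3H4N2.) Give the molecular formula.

C5H8N2O3

Atom tally by fragment:
  imidazole ring core → C:3 H:4 N:2
  (− 3 ring H displaced by substituents)
  + OH → O:1 H:1
  + CH2OH → C:1 H:3 O:1
  + OCH3 → C:1 H:3 O:1
Element totals:
  C: 5
  H: 8
  N: 2
  O: 3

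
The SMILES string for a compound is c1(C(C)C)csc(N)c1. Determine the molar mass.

Atom tally by fragment:
  thiophene ring core → C:4 H:4 S:1
  (− 2 ring H displaced by substituents)
  + CH(CH3)2 → C:3 H:7
  + NH2 → N:1 H:2
Element totals:
  C: 7
  H: 11
  N: 1
  S: 1
Molecular formula: C7H11NS.
  M = 7(12.011) + 11(1.008) + 14.007 + 32.06
    = 84.077 + 11.088 + 14.007 + 32.060 = 141.232

141.23 g/mol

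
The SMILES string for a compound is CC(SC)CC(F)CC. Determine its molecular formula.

Atom tally by fragment:
  CH3 → C:1 H:3
  CH(SCH3) → C:2 H:4 S:1
  CH2 → C:1 H:2
  CH(F) → C:1 H:1 F:1
  CH2 → C:1 H:2
  CH3 → C:1 H:3
Element totals:
  C: 7
  H: 15
  F: 1
  S: 1

C7H15FS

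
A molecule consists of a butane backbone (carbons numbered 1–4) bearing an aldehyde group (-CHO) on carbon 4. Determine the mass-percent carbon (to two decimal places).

Atom tally by fragment:
  CH3 → C:1 H:3
  CH2 → C:1 H:2
  CH2 → C:1 H:2
  CH2CHO → C:2 H:3 O:1
Element totals:
  C: 5
  H: 10
  O: 1
Molecular formula: C5H10O.
Molar mass = 86.134 g/mol.
Mass from C: 5 × 12.011 = 60.055 g/mol.
%C = 60.055 / 86.134 × 100 = 69.72%.

69.72%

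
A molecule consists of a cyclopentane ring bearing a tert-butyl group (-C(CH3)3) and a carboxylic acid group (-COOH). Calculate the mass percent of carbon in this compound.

Atom tally by fragment:
  cyclopentane ring core → C:5 H:10
  (− 2 ring H displaced by substituents)
  + C(CH3)3 → C:4 H:9
  + COOH → C:1 H:1 O:2
Element totals:
  C: 10
  H: 18
  O: 2
Molecular formula: C10H18O2.
Molar mass = 170.252 g/mol.
Mass from C: 10 × 12.011 = 120.110 g/mol.
%C = 120.110 / 170.252 × 100 = 70.55%.

70.55%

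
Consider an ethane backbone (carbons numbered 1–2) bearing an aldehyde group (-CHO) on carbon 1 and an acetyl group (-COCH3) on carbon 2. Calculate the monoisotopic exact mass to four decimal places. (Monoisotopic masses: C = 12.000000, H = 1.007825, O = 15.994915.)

Atom tally by fragment:
  OHCCH2 → C:2 H:3 O:1
  CH2COCH3 → C:3 H:5 O:1
Element totals:
  C: 5
  H: 8
  O: 2
Molecular formula: C5H8O2.
  M = 5(12.0) + 8(1.007825) + 2(15.994915)
    = 60.000000 + 8.062600 + 31.989830 = 100.052430

100.0524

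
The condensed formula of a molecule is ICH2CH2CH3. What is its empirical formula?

Atom tally by fragment:
  ICH2 → C:1 H:2 I:1
  CH2 → C:1 H:2
  CH3 → C:1 H:3
Element totals:
  C: 3
  H: 7
  I: 1
Molecular formula: C3H7I.
gcd of subscripts (3, 7, 1) = 1, so the empirical formula equals the molecular formula.

C3H7I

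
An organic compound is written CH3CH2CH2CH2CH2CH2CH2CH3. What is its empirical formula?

Atom tally by fragment:
  CH3 → C:1 H:3
  CH2 → C:1 H:2
  CH2 → C:1 H:2
  CH2 → C:1 H:2
  CH2 → C:1 H:2
  CH2 → C:1 H:2
  CH2 → C:1 H:2
  CH3 → C:1 H:3
Element totals:
  C: 8
  H: 18
Molecular formula: C8H18.
gcd of subscripts = 2; dividing each by 2:
  C: 8/2 = 4
  H: 18/2 = 9

C4H9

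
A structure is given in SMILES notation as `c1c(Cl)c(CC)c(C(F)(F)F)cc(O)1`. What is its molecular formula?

Atom tally by fragment:
  benzene ring core → C:6 H:6
  (− 4 ring H displaced by substituents)
  + Cl → Cl:1
  + C2H5 → C:2 H:5
  + CF3 → C:1 F:3
  + OH → O:1 H:1
Element totals:
  C: 9
  H: 8
  Cl: 1
  F: 3
  O: 1

C9H8ClF3O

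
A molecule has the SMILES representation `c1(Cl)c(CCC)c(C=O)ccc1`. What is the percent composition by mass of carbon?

Atom tally by fragment:
  benzene ring core → C:6 H:6
  (− 3 ring H displaced by substituents)
  + Cl → Cl:1
  + CH2CH2CH3 → C:3 H:7
  + CHO → C:1 H:1 O:1
Element totals:
  C: 10
  H: 11
  Cl: 1
  O: 1
Molecular formula: C10H11ClO.
Molar mass = 182.647 g/mol.
Mass from C: 10 × 12.011 = 120.110 g/mol.
%C = 120.110 / 182.647 × 100 = 65.76%.

65.76%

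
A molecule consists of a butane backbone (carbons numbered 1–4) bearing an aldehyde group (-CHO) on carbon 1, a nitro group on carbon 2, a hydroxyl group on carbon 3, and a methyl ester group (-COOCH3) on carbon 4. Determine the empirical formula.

Atom tally by fragment:
  OHCCH2 → C:2 H:3 O:1
  CH(NO2) → C:1 H:1 N:1 O:2
  CH(OH) → C:1 H:2 O:1
  CH2COOCH3 → C:3 H:5 O:2
Element totals:
  C: 7
  H: 11
  N: 1
  O: 6
Molecular formula: C7H11NO6.
gcd of subscripts (7, 11, 1, 6) = 1, so the empirical formula equals the molecular formula.

C7H11NO6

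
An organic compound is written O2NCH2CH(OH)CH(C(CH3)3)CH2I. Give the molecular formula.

C8H16INO3

Element totals:
  C: 8
  H: 16
  I: 1
  N: 1
  O: 3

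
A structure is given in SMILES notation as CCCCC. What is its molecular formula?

Atom tally by fragment:
  CH3 → C:1 H:3
  CH2 → C:1 H:2
  CH2 → C:1 H:2
  CH2 → C:1 H:2
  CH3 → C:1 H:3
Element totals:
  C: 5
  H: 12

C5H12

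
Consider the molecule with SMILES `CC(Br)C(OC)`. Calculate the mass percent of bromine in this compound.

Atom tally by fragment:
  CH3 → C:1 H:3
  CH(Br) → C:1 H:1 Br:1
  CH2OCH3 → C:2 H:5 O:1
Element totals:
  C: 4
  H: 9
  Br: 1
  O: 1
Molecular formula: C4H9BrO.
Molar mass = 153.019 g/mol.
Mass from Br: 1 × 79.904 = 79.904 g/mol.
%Br = 79.904 / 153.019 × 100 = 52.22%.

52.22%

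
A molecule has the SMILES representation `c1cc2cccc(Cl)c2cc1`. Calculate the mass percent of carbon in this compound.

73.86%

Atom tally by fragment:
  naphthalene ring system core → C:10 H:8
  (− 1 ring H displaced by substituents)
  + Cl → Cl:1
Element totals:
  C: 10
  H: 7
  Cl: 1
Molecular formula: C10H7Cl.
Molar mass = 162.616 g/mol.
Mass from C: 10 × 12.011 = 120.110 g/mol.
%C = 120.110 / 162.616 × 100 = 73.86%.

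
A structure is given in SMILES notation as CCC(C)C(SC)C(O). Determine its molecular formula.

C7H16OS

Atom tally by fragment:
  CH3 → C:1 H:3
  CH2 → C:1 H:2
  CH(CH3) → C:2 H:4
  CH(SCH3) → C:2 H:4 S:1
  CH2OH → C:1 H:3 O:1
Element totals:
  C: 7
  H: 16
  O: 1
  S: 1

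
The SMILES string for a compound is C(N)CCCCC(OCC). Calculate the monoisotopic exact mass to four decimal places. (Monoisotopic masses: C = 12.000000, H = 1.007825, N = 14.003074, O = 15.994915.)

Atom tally by fragment:
  H2NCH2 → C:1 H:4 N:1
  CH2 → C:1 H:2
  CH2 → C:1 H:2
  CH2 → C:1 H:2
  CH2 → C:1 H:2
  CH2OC2H5 → C:3 H:7 O:1
Element totals:
  C: 8
  H: 19
  N: 1
  O: 1
Molecular formula: C8H19NO.
  M = 8(12.0) + 19(1.007825) + 14.003074 + 15.994915
    = 96.000000 + 19.148675 + 14.003074 + 15.994915 = 145.146664

145.1467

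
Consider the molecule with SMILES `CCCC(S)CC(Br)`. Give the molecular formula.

C6H13BrS

Atom tally by fragment:
  CH3 → C:1 H:3
  CH2 → C:1 H:2
  CH2 → C:1 H:2
  CH(SH) → C:1 H:2 S:1
  CH2 → C:1 H:2
  CH2Br → C:1 H:2 Br:1
Element totals:
  C: 6
  H: 13
  Br: 1
  S: 1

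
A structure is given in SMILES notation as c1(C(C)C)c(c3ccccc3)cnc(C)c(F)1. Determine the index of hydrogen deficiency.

Atom tally by fragment:
  pyridine ring core → C:5 H:5 N:1
  (− 4 ring H displaced by substituents)
  + CH(CH3)2 → C:3 H:7
  + C6H5 → C:6 H:5
  + CH3 → C:1 H:3
  + F → F:1
Element totals:
  C: 15
  H: 16
  F: 1
  N: 1
Molecular formula: C15H16FN.
DoU = (2C + 2 + N − H − X) / 2 = (2·15 + 2 + 1 − 16 − 1) / 2 = 8.

8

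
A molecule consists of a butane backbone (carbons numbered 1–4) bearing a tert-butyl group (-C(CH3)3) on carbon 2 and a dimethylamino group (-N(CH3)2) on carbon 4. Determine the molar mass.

Atom tally by fragment:
  CH3 → C:1 H:3
  CH(C(CH3)3) → C:5 H:10
  CH2 → C:1 H:2
  CH2N(CH3)2 → C:3 H:8 N:1
Element totals:
  C: 10
  H: 23
  N: 1
Molecular formula: C10H23N.
  M = 10(12.011) + 23(1.008) + 14.007
    = 120.110 + 23.184 + 14.007 = 157.301

157.30 g/mol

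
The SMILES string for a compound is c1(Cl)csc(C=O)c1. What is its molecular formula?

Atom tally by fragment:
  thiophene ring core → C:4 H:4 S:1
  (− 2 ring H displaced by substituents)
  + Cl → Cl:1
  + CHO → C:1 H:1 O:1
Element totals:
  C: 5
  H: 3
  Cl: 1
  O: 1
  S: 1

C5H3ClOS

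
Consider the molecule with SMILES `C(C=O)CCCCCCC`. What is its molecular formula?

Atom tally by fragment:
  OHCCH2 → C:2 H:3 O:1
  CH2 → C:1 H:2
  CH2 → C:1 H:2
  CH2 → C:1 H:2
  CH2 → C:1 H:2
  CH2 → C:1 H:2
  CH2 → C:1 H:2
  CH3 → C:1 H:3
Element totals:
  C: 9
  H: 18
  O: 1

C9H18O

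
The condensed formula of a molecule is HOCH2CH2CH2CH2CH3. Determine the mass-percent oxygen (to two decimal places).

18.15%

Element totals:
  C: 5
  H: 12
  O: 1
Molecular formula: C5H12O.
Molar mass = 88.150 g/mol.
Mass from O: 1 × 15.999 = 15.999 g/mol.
%O = 15.999 / 88.150 × 100 = 18.15%.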